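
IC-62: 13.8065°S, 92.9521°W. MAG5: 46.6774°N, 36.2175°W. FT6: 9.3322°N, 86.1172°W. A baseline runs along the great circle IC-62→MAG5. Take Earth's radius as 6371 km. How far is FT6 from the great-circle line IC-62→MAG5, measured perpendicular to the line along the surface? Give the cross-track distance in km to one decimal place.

δ₁₃ = central angle IC-62→FT6 = 0.420840 rad  (haversine)
θ₁₃ = bearing IC-62→FT6 = 16.706°,  θ₁₂ = bearing IC-62→MAG5 = 35.770°
dₓₜ = R·arcsin(sin δ₁₃ · sin(θ₁₃ − θ₁₂)) = 6371·arcsin(0.40853·sin(-19.065°)) = -852.684 km
|dₓₜ| = 852.684 km

852.7 km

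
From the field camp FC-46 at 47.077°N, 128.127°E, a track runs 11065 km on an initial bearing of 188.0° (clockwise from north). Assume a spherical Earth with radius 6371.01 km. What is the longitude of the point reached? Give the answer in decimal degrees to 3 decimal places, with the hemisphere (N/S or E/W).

115.296°E

δ = d/R = 11065/6371.01 = 1.736773 rad
φ₂ = arcsin(sin φ₁ cos δ + cos φ₁ sin δ cos θ)
   = arcsin(0.73227·-0.16522 + 0.68101·0.98626·-0.99027) = -51.82272°
λ₂ = λ₁ + atan2(sin θ sin δ cos φ₁, cos δ − sin φ₁ sin φ₂) = 115.29638°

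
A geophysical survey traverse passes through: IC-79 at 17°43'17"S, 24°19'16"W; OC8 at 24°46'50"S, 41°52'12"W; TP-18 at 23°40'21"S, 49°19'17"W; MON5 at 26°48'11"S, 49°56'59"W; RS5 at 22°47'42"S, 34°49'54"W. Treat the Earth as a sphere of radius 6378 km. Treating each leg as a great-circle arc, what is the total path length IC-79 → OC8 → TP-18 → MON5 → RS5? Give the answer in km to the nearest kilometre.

4691 km

IC-79: φ = -17.72139°, λ = -24.32111°
OC8: φ = -24.78056°, λ = -41.87000°
TP-18: φ = -23.67250°, λ = -49.32139°
MON5: φ = -26.80306°, λ = -49.94972°
RS5: φ = -22.79500°, λ = -34.83167°
IC-79→OC8: c = 0.310535 rad, d = 1980.59 km
OC8→TP-18: c = 0.120147 rad, d = 766.30 km
TP-18→MON5: c = 0.055531 rad, d = 354.18 km
MON5→RS5: c = 0.249339 rad, d = 1590.28 km
Total = 1980.59 + 766.30 + 354.18 + 1590.28 = 4691.35 km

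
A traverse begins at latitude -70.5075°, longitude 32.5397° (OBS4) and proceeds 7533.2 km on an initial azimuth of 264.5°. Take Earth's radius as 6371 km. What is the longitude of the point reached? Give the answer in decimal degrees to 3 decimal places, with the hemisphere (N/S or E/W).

54.804°W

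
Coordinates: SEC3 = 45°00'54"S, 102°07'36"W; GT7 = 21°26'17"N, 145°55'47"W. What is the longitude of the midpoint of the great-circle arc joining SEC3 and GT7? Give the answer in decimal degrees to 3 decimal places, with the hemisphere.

127.174°W

SEC3: φ = -45.01500°, λ = -102.12667°
GT7: φ = +21.43806°, λ = -145.92972°
Bx = cos φ₂ cos Δλ = 0.671790,  By = cos φ₂ sin Δλ = -0.644292
φₘ = atan2(sin φ₁ + sin φ₂, √((cos φ₁ + Bx)² + By²)) = -12.65837°
λₘ = λ₁ + atan2(By, cos φ₁ + Bx) = -127.17404°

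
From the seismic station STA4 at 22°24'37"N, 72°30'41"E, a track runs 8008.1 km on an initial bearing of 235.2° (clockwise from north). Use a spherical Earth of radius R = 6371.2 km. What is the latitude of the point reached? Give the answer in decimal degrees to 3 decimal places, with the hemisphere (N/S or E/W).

STA4: φ = +22.41028°, λ = +72.51139°
δ = d/R = 8008.1/6371.2 = 1.256922 rad
φ₂ = arcsin(sin φ₁ cos δ + cos φ₁ sin δ cos θ)
   = arcsin(0.38124·0.30875 + 0.92448·0.95114·-0.57071) = -22.58974°
λ₂ = λ₁ + atan2(sin θ sin δ cos φ₁, cos δ − sin φ₁ sin φ₂) = 14.73943°

22.590°S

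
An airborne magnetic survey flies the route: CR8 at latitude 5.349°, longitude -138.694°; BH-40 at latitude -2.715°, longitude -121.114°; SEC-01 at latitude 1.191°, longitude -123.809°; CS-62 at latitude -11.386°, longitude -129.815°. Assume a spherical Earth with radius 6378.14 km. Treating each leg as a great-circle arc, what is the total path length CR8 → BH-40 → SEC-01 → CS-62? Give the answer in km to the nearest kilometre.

4229 km

CR8→BH-40: c = 0.337263 rad, d = 2151.11 km
BH-40→SEC-01: c = 0.082817 rad, d = 528.22 km
SEC-01→CS-62: c = 0.242984 rad, d = 1549.78 km
Total = 2151.11 + 528.22 + 1549.78 = 4229.12 km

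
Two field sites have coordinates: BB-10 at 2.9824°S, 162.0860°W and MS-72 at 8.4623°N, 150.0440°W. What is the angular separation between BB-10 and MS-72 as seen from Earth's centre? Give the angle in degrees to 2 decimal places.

Δφ = 11.4447°,  Δλ = 12.0420°
a = sin²(Δφ/2) + cos φ₁ cos φ₂ sin²(Δλ/2) = 0.020810
c = 2·arcsin(√a) = 0.289521 rad = 16.5883°

16.59°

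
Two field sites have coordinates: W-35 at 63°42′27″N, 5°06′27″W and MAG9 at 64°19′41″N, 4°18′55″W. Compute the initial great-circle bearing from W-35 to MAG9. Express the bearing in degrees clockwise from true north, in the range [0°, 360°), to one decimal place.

28.9°

W-35: φ = +63.70750°, λ = -5.10750°
MAG9: φ = +64.32806°, λ = -4.31528°
Δλ = 0.7922°
y = sin Δλ · cos φ₂ = 0.005990
x = cos φ₁ sin φ₂ − sin φ₁ cos φ₂ cos Δλ = 0.010868
θ = atan2(y, x) = 28.8620° → 28.8620° (mod 360°)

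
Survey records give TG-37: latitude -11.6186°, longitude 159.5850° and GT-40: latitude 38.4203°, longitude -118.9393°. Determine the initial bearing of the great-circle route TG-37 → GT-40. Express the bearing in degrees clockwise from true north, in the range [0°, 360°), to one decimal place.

Δλ = 81.4757°
y = sin Δλ · cos φ₂ = 0.774818
x = cos φ₁ sin φ₂ − sin φ₁ cos φ₂ cos Δλ = 0.632081
θ = atan2(y, x) = 50.7931° → 50.7931° (mod 360°)

50.8°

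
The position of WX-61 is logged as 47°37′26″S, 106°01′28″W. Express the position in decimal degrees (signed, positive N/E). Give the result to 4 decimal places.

-47.6239°, -106.0244°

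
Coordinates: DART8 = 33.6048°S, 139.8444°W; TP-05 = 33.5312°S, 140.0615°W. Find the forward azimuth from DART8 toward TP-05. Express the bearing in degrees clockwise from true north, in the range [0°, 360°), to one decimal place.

292.1°

Δλ = -0.2171°
y = sin Δλ · cos φ₂ = -0.003159
x = cos φ₁ sin φ₂ − sin φ₁ cos φ₂ cos Δλ = 0.001281
θ = atan2(y, x) = -67.9202° → 292.0798° (mod 360°)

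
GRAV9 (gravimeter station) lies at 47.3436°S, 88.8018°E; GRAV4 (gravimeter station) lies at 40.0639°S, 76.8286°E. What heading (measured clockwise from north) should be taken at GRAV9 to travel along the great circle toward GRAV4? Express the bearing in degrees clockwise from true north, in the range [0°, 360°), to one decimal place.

305.8°

Δλ = -11.9732°
y = sin Δλ · cos φ₂ = -0.158770
x = cos φ₁ sin φ₂ − sin φ₁ cos φ₂ cos Δλ = 0.114468
θ = atan2(y, x) = -54.2096° → 305.7904° (mod 360°)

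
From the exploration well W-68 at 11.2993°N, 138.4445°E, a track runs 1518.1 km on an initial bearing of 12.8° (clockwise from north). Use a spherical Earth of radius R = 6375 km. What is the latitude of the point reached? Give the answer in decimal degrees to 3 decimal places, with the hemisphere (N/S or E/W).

24.581°N

δ = d/R = 1518.1/6375 = 0.238133 rad
φ₂ = arcsin(sin φ₁ cos δ + cos φ₁ sin δ cos θ)
   = arcsin(0.19593·0.97178 + 0.98062·0.23589·0.97515) = 24.58063°
λ₂ = λ₁ + atan2(sin θ sin δ cos φ₁, cos δ − sin φ₁ sin φ₂) = 141.73904°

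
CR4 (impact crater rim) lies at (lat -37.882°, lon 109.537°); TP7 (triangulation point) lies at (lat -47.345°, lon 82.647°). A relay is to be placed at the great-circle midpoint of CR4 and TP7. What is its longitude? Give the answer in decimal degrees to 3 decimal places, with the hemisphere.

97.135°E

Bx = cos φ₂ cos Δλ = 0.604320,  By = cos φ₂ sin Δλ = -0.306456
φₘ = atan2(sin φ₁ + sin φ₂, √((cos φ₁ + Bx)² + By²)) = -43.40291°
λₘ = λ₁ + atan2(By, cos φ₁ + Bx) = 97.13488°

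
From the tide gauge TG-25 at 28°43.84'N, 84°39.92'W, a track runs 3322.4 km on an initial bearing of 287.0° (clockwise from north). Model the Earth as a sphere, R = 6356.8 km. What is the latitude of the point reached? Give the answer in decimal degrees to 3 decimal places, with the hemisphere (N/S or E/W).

TG-25: φ = +28.73067°, λ = -84.66533°
δ = d/R = 3322.4/6356.8 = 0.522653 rad
φ₂ = arcsin(sin φ₁ cos δ + cos φ₁ sin δ cos θ)
   = arcsin(0.48069·0.86650 + 0.87689·0.49918·0.29237) = 32.99037°
λ₂ = λ₁ + atan2(sin θ sin δ cos φ₁, cos δ − sin φ₁ sin φ₂) = -119.35526°

32.990°N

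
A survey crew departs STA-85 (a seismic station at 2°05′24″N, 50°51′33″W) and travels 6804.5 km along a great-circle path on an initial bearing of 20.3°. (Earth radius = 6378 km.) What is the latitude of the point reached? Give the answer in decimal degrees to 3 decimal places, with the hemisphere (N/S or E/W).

56.968°N

STA-85: φ = +2.09000°, λ = -50.85917°
δ = d/R = 6804.5/6378 = 1.066870 rad
φ₂ = arcsin(sin φ₁ cos δ + cos φ₁ sin δ cos θ)
   = arcsin(0.03647·0.48287 + 0.99933·0.87569·0.93789) = 56.96806°
λ₂ = λ₁ + atan2(sin θ sin δ cos φ₁, cos δ − sin φ₁ sin φ₂) = -16.98716°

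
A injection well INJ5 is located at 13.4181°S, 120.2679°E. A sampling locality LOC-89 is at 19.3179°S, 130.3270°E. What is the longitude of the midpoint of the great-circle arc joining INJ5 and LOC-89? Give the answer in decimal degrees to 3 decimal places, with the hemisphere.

Bx = cos φ₂ cos Δλ = 0.929191,  By = cos φ₂ sin Δλ = 0.164830
φₘ = atan2(sin φ₁ + sin φ₂, √((cos φ₁ + Bx)² + By²)) = -16.42785°
λₘ = λ₁ + atan2(By, cos φ₁ + Bx) = 125.22113°

125.221°E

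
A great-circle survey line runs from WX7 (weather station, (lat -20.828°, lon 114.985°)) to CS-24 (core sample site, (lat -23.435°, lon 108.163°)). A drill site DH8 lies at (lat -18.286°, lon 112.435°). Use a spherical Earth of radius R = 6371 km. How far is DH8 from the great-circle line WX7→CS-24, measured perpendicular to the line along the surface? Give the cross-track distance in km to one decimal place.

365.1 km

δ₁₃ = central angle WX7→DH8 = 0.061047 rad  (haversine)
θ₁₃ = bearing WX7→DH8 = 316.177°,  θ₁₂ = bearing WX7→CS-24 = 246.321°
dₓₜ = R·arcsin(sin δ₁₃ · sin(θ₁₃ − θ₁₂)) = 6371·arcsin(0.06101·sin(69.857°)) = 365.115 km
|dₓₜ| = 365.115 km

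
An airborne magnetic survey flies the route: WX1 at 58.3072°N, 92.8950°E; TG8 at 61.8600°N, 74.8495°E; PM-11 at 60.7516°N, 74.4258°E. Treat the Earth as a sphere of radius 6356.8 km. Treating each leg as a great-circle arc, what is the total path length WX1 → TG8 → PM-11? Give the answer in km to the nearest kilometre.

1194 km

WX1→TG8: c = 0.168185 rad, d = 1069.12 km
TG8→PM-11: c = 0.019668 rad, d = 125.03 km
Total = 1069.12 + 125.03 = 1194.15 km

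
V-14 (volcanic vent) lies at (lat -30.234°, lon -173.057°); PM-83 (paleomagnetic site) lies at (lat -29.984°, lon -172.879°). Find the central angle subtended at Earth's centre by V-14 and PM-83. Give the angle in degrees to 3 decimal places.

0.294°

Δφ = 0.2500°,  Δλ = 0.1780°
a = sin²(Δφ/2) + cos φ₁ cos φ₂ sin²(Δλ/2) = 0.000007
c = 2·arcsin(√a) = 0.005125 rad = 0.2936°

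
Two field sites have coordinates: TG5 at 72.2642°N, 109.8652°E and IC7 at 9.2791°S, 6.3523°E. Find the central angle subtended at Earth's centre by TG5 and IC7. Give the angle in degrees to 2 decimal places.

Δφ = -81.5433°,  Δλ = -103.5129°
a = sin²(Δφ/2) + cos φ₁ cos φ₂ sin²(Δλ/2) = 0.611915
c = 2·arcsin(√a) = 1.796538 rad = 102.9341°

102.93°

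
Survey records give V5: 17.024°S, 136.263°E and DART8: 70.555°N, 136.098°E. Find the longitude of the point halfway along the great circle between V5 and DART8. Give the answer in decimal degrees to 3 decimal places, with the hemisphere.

136.220°E

Bx = cos φ₂ cos Δλ = 0.332900,  By = cos φ₂ sin Δλ = -0.000959
φₘ = atan2(sin φ₁ + sin φ₂, √((cos φ₁ + Bx)² + By²)) = 26.76552°
λₘ = λ₁ + atan2(By, cos φ₁ + Bx) = 136.22039°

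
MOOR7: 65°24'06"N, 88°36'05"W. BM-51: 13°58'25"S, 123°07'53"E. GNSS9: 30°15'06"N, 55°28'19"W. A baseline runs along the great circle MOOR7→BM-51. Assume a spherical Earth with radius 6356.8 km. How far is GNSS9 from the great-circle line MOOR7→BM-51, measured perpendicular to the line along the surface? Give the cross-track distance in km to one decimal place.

602.1 km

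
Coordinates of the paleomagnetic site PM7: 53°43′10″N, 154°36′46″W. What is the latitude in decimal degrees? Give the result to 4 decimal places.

53° + 43′/60 + 10″/3600 = 53 + 0.71667 + 0.00278 = 53.7194°

53.7194°N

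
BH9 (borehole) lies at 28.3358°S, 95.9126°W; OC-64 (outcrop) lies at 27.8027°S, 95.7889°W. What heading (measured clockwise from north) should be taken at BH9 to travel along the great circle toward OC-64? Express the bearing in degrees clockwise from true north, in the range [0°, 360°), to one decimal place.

11.6°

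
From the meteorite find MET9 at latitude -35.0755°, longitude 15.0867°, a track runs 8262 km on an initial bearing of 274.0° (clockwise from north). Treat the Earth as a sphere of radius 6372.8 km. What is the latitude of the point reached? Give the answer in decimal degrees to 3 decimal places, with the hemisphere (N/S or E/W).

δ = d/R = 8262/6372.8 = 1.296447 rad
φ₂ = arcsin(sin φ₁ cos δ + cos φ₁ sin δ cos θ)
   = arcsin(-0.57466·0.27092 + 0.81840·0.96260·0.06976) = -5.78135°
λ₂ = λ₁ + atan2(sin θ sin δ cos φ₁, cos δ − sin φ₁ sin φ₂) = -59.74605°

5.781°S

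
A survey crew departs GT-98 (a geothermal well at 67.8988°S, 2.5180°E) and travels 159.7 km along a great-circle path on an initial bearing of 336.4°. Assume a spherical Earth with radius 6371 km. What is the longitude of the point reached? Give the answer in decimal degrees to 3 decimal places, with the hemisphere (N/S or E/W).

δ = d/R = 159.7/6371 = 0.025067 rad
φ₂ = arcsin(sin φ₁ cos δ + cos φ₁ sin δ cos θ)
   = arcsin(-0.92652·0.99969 + 0.37624·0.02506·0.91636) = -66.57600°
λ₂ = λ₁ + atan2(sin θ sin δ cos φ₁, cos δ − sin φ₁ sin φ₂) = 1.07160°

1.072°E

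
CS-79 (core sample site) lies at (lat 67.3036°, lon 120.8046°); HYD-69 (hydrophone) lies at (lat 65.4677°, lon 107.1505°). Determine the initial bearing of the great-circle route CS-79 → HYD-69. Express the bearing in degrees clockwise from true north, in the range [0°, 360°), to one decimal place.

Δλ = -13.6541°
y = sin Δλ · cos φ₂ = -0.098013
x = cos φ₁ sin φ₂ − sin φ₁ cos φ₂ cos Δλ = -0.021211
θ = atan2(y, x) = -102.2112° → 257.7888° (mod 360°)

257.8°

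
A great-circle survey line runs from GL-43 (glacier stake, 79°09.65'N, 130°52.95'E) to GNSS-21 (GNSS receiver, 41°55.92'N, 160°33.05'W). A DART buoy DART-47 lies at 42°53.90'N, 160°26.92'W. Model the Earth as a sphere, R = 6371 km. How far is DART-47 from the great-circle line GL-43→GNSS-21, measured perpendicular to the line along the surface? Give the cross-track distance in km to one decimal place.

GL-43: φ = +79.16083°, λ = +130.88250°
GNSS-21: φ = +41.93200°, λ = -160.55083°
DART-47: φ = +42.89833°, λ = -160.44867°
δ₁₃ = central angle GL-43→DART-47 = 0.768913 rad  (haversine)
θ₁₃ = bearing GL-43→DART-47 = 101.087°,  θ₁₂ = bearing GL-43→GNSS-21 = 101.535°
dₓₜ = R·arcsin(sin δ₁₃ · sin(θ₁₃ − θ₁₂)) = 6371·arcsin(0.69535·sin(-0.448°)) = -34.676 km
|dₓₜ| = 34.676 km

34.7 km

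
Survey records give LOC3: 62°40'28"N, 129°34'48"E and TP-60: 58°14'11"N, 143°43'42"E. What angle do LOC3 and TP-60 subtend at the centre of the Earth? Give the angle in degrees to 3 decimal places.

LOC3: φ = +62.67444°, λ = +129.58000°
TP-60: φ = +58.23639°, λ = +143.72833°
Δφ = -4.4381°,  Δλ = 14.1483°
a = sin²(Δφ/2) + cos φ₁ cos φ₂ sin²(Δλ/2) = 0.005164
c = 2·arcsin(√a) = 0.143850 rad = 8.2420°

8.242°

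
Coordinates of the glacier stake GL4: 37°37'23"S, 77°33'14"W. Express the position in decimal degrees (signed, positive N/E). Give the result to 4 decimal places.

lat: 37.6231° S → -37.6231°
lon: 77.5539° W → -77.5539°

-37.6231°, -77.5539°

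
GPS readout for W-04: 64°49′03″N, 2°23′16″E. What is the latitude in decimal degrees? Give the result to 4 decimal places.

64.8175°N

64° + 49′/60 + 3″/3600 = 64 + 0.81667 + 0.00083 = 64.8175°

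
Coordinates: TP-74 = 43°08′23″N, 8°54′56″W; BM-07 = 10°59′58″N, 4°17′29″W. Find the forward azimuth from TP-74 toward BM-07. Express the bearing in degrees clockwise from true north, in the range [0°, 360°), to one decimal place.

171.5°

TP-74: φ = +43.13972°, λ = -8.91556°
BM-07: φ = +10.99944°, λ = -4.29139°
Δλ = 4.6242°
y = sin Δλ · cos φ₂ = 0.079138
x = cos φ₁ sin φ₂ − sin φ₁ cos φ₂ cos Δλ = -0.529809
θ = atan2(y, x) = 171.5045° → 171.5045° (mod 360°)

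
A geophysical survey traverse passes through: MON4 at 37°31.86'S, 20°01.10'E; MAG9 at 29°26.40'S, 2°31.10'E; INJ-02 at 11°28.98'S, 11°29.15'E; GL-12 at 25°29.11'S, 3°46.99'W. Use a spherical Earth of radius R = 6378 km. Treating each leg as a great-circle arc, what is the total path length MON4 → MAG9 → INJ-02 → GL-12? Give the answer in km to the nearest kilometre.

6296 km

MON4: φ = -37.53100°, λ = +20.01833°
MAG9: φ = -29.44000°, λ = +2.51833°
INJ-02: φ = -11.48300°, λ = +11.48583°
GL-12: φ = -25.48517°, λ = -3.78317°
MON4→MAG9: c = 0.290567 rad, d = 1853.23 km
MAG9→INJ-02: c = 0.345647 rad, d = 2204.54 km
INJ-02→GL-12: c = 0.350913 rad, d = 2238.12 km
Total = 1853.23 + 2204.54 + 2238.12 = 6295.89 km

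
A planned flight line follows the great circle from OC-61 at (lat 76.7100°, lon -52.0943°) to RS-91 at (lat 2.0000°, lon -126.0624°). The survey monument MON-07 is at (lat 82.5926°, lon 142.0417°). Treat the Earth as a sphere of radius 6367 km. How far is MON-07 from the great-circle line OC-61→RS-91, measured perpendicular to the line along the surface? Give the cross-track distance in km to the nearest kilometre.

δ₁₃ = central angle OC-61→MON-07 = 0.358690 rad  (haversine)
θ₁₃ = bearing OC-61→MON-07 = 354.854°,  θ₁₂ = bearing OC-61→RS-91 = 254.821°
dₓₜ = R·arcsin(sin δ₁₃ · sin(θ₁₃ − θ₁₂)) = 6367·arcsin(0.35105·sin(100.033°)) = 2247.314 km
|dₓₜ| = 2247.314 km

2247 km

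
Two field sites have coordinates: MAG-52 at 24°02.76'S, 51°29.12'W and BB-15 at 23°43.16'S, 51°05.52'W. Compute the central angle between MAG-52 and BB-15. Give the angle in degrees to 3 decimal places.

MAG-52: φ = -24.04600°, λ = -51.48533°
BB-15: φ = -23.71933°, λ = -51.09200°
Δφ = 0.3267°,  Δλ = 0.3933°
a = sin²(Δφ/2) + cos φ₁ cos φ₂ sin²(Δλ/2) = 0.000018
c = 2·arcsin(√a) = 0.008480 rad = 0.4859°

0.486°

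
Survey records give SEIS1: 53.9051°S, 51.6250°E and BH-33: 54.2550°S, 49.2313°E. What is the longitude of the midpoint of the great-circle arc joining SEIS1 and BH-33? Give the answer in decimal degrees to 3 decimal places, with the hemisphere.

50.433°E

Bx = cos φ₂ cos Δλ = 0.583669,  By = cos φ₂ sin Δλ = -0.024399
φₘ = atan2(sin φ₁ + sin φ₂, √((cos φ₁ + Bx)² + By²)) = -54.08599°
λₘ = λ₁ + atan2(By, cos φ₁ + Bx) = 50.43320°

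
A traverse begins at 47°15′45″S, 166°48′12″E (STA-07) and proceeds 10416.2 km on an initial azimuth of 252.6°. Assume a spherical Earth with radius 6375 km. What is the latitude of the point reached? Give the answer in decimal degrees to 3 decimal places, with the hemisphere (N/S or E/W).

8.987°S

STA-07: φ = -47.26250°, λ = +166.80333°
δ = d/R = 10416.2/6375 = 1.633914 rad
φ₂ = arcsin(sin φ₁ cos δ + cos φ₁ sin δ cos θ)
   = arcsin(-0.73447·-0.06308 + 0.67864·0.99801·-0.29904) = -8.98698°
λ₂ = λ₁ + atan2(sin θ sin δ cos φ₁, cos δ − sin φ₁ sin φ₂) = 61.42085°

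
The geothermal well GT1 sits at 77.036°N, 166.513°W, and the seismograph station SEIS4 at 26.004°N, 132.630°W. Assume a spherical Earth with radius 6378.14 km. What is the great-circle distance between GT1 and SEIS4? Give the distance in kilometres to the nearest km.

Δφ = -51.0320°,  Δλ = 33.8830°
a = sin²(Δφ/2) + cos φ₁ cos φ₂ sin²(Δλ/2) = 0.202677
c = 2·arcsin(√a) = 0.933972 rad = 53.5126°
d = R·c = 6378.14 × 0.933972 = 5957.0 km

5957 km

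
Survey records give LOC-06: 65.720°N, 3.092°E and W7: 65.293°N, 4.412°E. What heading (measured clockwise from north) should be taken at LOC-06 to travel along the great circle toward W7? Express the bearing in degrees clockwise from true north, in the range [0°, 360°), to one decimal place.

Δλ = 1.3200°
y = sin Δλ · cos φ₂ = 0.009629
x = cos φ₁ sin φ₂ − sin φ₁ cos φ₂ cos Δλ = -0.007351
θ = atan2(y, x) = 127.3613° → 127.3613° (mod 360°)

127.4°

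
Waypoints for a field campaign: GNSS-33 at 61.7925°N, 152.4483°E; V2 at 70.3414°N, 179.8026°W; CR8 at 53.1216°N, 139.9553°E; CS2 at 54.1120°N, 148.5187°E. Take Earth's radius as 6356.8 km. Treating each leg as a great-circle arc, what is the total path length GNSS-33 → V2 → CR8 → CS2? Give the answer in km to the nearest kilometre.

GNSS-33→V2: c = 0.243076 rad, d = 1545.19 km
V2→CR8: c = 0.433756 rad, d = 2757.30 km
CR8→CS2: c = 0.090267 rad, d = 573.81 km
Total = 1545.19 + 2757.30 + 573.81 = 4876.30 km

4876 km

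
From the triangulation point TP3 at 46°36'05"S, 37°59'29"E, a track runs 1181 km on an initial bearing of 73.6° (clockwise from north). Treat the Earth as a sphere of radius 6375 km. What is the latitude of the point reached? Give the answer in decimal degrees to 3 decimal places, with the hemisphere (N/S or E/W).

TP3: φ = -46.60139°, λ = +37.99139°
δ = d/R = 1181/6375 = 0.185255 rad
φ₂ = arcsin(sin φ₁ cos δ + cos φ₁ sin δ cos θ)
   = arcsin(-0.72659·0.98289 + 0.68707·0.18420·0.28234) = -42.72083°
λ₂ = λ₁ + atan2(sin θ sin δ cos φ₁, cos δ − sin φ₁ sin φ₂) = 51.90866°

42.721°S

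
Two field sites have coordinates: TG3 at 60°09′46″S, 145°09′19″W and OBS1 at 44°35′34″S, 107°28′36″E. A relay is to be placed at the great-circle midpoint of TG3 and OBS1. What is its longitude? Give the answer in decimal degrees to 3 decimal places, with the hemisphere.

147.592°E

TG3: φ = -60.16278°, λ = -145.15528°
OBS1: φ = -44.59278°, λ = +107.47667°
Bx = cos φ₂ cos Δλ = -0.212572,  By = cos φ₂ sin Δλ = -0.679647
φₘ = atan2(sin φ₁ + sin φ₂, √((cos φ₁ + Bx)² + By²)) = -64.84733°
λₘ = λ₁ + atan2(By, cos φ₁ + Bx) = 147.59225°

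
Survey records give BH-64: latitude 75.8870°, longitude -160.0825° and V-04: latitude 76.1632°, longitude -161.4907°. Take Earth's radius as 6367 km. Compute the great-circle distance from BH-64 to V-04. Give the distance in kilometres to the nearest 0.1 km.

Δφ = 0.2762°,  Δλ = -1.4082°
a = sin²(Δφ/2) + cos φ₁ cos φ₂ sin²(Δλ/2) = 0.000015
c = 2·arcsin(√a) = 0.007646 rad = 0.4381°
d = R·c = 6367 × 0.007646 = 48.7 km

48.7 km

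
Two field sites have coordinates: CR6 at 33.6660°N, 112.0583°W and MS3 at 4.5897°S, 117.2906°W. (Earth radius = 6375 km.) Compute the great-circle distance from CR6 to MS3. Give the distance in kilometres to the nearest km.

4292 km

Δφ = -38.2557°,  Δλ = -5.2323°
a = sin²(Δφ/2) + cos φ₁ cos φ₂ sin²(Δλ/2) = 0.109101
c = 2·arcsin(√a) = 0.673251 rad = 38.5745°
d = R·c = 6375 × 0.673251 = 4292.0 km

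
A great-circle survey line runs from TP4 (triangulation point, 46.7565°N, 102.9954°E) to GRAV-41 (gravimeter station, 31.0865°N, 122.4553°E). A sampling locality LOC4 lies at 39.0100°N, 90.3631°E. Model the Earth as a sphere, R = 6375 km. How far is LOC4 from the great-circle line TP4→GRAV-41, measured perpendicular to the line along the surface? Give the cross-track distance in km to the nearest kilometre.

δ₁₃ = central angle TP4→LOC4 = 0.210206 rad  (haversine)
θ₁₃ = bearing TP4→LOC4 = 234.527°,  θ₁₂ = bearing TP4→GRAV-41 = 129.413°
dₓₜ = R·arcsin(sin δ₁₃ · sin(θ₁₃ − θ₁₂)) = 6375·arcsin(0.20866·sin(105.114°)) = 1293.049 km
|dₓₜ| = 1293.049 km

1293 km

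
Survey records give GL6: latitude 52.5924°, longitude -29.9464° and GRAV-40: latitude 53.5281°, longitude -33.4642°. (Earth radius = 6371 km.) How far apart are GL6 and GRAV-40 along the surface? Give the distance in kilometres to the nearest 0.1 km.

Δφ = 0.9357°,  Δλ = -3.5178°
a = sin²(Δφ/2) + cos φ₁ cos φ₂ sin²(Δλ/2) = 0.000407
c = 2·arcsin(√a) = 0.040345 rad = 2.3116°
d = R·c = 6371 × 0.040345 = 257.0 km

257.0 km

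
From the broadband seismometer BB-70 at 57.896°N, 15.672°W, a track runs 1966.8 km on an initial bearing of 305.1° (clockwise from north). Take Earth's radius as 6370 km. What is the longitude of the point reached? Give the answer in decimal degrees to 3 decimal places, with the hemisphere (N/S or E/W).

δ = d/R = 1966.8/6370 = 0.308760 rad
φ₂ = arcsin(sin φ₁ cos δ + cos φ₁ sin δ cos θ)
   = arcsin(0.84708·0.95271 + 0.53146·0.30388·0.57501) = 64.14353°
λ₂ = λ₁ + atan2(sin θ sin δ cos φ₁, cos δ − sin φ₁ sin φ₂) = -50.42698°

50.427°W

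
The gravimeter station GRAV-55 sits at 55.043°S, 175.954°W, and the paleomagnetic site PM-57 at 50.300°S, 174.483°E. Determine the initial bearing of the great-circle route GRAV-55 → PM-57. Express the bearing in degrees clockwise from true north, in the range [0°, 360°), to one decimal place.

Δλ = -9.5630°
y = sin Δλ · cos φ₂ = -0.106120
x = cos φ₁ sin φ₂ − sin φ₁ cos φ₂ cos Δλ = 0.075411
θ = atan2(y, x) = -54.6015° → 305.3985° (mod 360°)

305.4°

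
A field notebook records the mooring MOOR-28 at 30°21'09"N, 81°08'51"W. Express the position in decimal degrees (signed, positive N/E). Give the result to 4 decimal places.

lat: 30.3525° N → +30.3525°
lon: 81.1475° W → -81.1475°

+30.3525°, -81.1475°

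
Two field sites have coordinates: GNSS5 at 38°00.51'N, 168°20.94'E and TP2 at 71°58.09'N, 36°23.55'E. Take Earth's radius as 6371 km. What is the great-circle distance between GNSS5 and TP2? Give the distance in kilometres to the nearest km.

7229 km

GNSS5: φ = +38.00850°, λ = +168.34900°
TP2: φ = +71.96817°, λ = +36.39250°
Δφ = 33.9597°,  Δλ = -131.9565°
a = sin²(Δφ/2) + cos φ₁ cos φ₂ sin²(Δλ/2) = 0.288763
c = 2·arcsin(√a) = 1.134624 rad = 65.0092°
d = R·c = 6371 × 1.134624 = 7228.7 km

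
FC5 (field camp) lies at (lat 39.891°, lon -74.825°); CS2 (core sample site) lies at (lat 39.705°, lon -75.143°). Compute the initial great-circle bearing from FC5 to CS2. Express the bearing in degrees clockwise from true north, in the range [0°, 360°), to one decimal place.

Δλ = -0.3180°
y = sin Δλ · cos φ₂ = -0.004270
x = cos φ₁ sin φ₂ − sin φ₁ cos φ₂ cos Δλ = -0.003239
θ = atan2(y, x) = -127.1799° → 232.8201° (mod 360°)

232.8°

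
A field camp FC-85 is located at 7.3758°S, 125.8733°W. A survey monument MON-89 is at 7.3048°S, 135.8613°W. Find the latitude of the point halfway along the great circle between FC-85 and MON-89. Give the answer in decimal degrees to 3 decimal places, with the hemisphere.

7.368°S

Bx = cos φ₂ cos Δλ = 0.976851,  By = cos φ₂ sin Δλ = -0.172034
φₘ = atan2(sin φ₁ + sin φ₂, √((cos φ₁ + Bx)² + By²)) = -7.36796°
λₘ = λ₁ + atan2(By, cos φ₁ + Bx) = -130.86770°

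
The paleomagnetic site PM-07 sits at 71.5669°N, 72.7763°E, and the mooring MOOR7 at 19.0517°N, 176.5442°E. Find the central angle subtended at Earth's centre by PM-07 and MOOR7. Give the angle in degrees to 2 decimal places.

76.20°

Δφ = -52.5152°,  Δλ = 103.7679°
a = sin²(Δφ/2) + cos φ₁ cos φ₂ sin²(Δλ/2) = 0.380728
c = 2·arcsin(√a) = 1.329930 rad = 76.1994°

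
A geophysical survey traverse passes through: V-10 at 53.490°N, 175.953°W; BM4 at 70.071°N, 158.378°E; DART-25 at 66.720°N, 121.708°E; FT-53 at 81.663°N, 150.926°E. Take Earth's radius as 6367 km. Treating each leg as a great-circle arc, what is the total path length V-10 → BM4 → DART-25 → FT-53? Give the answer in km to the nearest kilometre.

V-10→BM4: c = 0.352815 rad, d = 2246.38 km
BM4→DART-25: c = 0.238774 rad, d = 1520.28 km
DART-25→FT-53: c = 0.287726 rad, d = 1831.95 km
Total = 2246.38 + 1520.28 + 1831.95 = 5598.60 km

5599 km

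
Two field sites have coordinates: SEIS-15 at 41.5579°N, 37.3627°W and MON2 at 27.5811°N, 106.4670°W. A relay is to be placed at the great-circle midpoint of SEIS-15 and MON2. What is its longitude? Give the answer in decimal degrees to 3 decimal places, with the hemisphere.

75.244°W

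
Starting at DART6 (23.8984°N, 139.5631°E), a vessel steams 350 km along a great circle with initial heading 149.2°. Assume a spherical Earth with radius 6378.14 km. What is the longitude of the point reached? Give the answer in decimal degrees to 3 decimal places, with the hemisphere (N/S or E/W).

141.289°E

δ = d/R = 350/6378.14 = 0.054875 rad
φ₂ = arcsin(sin φ₁ cos δ + cos φ₁ sin δ cos θ)
   = arcsin(0.40512·0.99849 + 0.91427·0.05485·-0.85896) = 21.18827°
λ₂ = λ₁ + atan2(sin θ sin δ cos φ₁, cos δ − sin φ₁ sin φ₂) = 141.28913°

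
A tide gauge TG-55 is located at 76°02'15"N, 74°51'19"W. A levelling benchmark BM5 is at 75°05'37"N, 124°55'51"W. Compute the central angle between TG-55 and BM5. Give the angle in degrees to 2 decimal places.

12.14°

TG-55: φ = +76.03750°, λ = -74.85528°
BM5: φ = +75.09361°, λ = -124.93083°
Δφ = -0.9439°,  Δλ = -50.0756°
a = sin²(Δφ/2) + cos φ₁ cos φ₂ sin²(Δλ/2) = 0.011185
c = 2·arcsin(√a) = 0.211915 rad = 12.1419°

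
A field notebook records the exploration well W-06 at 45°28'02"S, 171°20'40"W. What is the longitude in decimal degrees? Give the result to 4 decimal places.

171° + 20′/60 + 40″/3600 = 171 + 0.33333 + 0.01111 = 171.3444°

171.3444°W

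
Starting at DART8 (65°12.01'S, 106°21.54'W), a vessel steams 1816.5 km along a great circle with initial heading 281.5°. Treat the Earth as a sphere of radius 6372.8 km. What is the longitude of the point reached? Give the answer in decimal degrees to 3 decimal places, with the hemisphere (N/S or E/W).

137.647°W

DART8: φ = -65.20017°, λ = -106.35900°
δ = d/R = 1816.5/6372.8 = 0.285040 rad
φ₂ = arcsin(sin φ₁ cos δ + cos φ₁ sin δ cos θ)
   = arcsin(-0.90778·0.95965 + 0.41945·0.28120·0.19937) = -57.95541°
λ₂ = λ₁ + atan2(sin θ sin δ cos φ₁, cos δ − sin φ₁ sin φ₂) = -137.64691°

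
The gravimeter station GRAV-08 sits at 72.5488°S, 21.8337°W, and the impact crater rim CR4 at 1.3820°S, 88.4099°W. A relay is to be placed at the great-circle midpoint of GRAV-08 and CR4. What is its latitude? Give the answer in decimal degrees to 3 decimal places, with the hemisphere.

40.326°S

Bx = cos φ₂ cos Δλ = 0.397413,  By = cos φ₂ sin Δλ = -0.917323
φₘ = atan2(sin φ₁ + sin φ₂, √((cos φ₁ + Bx)² + By²)) = -40.32596°
λₘ = λ₁ + atan2(By, cos φ₁ + Bx) = -74.59326°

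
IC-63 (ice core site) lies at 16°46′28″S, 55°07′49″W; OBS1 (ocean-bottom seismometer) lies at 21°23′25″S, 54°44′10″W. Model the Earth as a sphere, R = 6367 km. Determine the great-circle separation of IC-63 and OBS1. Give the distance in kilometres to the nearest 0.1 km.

514.6 km

IC-63: φ = -16.77444°, λ = -55.13028°
OBS1: φ = -21.39028°, λ = -54.73611°
Δφ = -4.6158°,  Δλ = 0.3942°
a = sin²(Δφ/2) + cos φ₁ cos φ₂ sin²(Δλ/2) = 0.001632
c = 2·arcsin(√a) = 0.080823 rad = 4.6308°
d = R·c = 6367 × 0.080823 = 514.6 km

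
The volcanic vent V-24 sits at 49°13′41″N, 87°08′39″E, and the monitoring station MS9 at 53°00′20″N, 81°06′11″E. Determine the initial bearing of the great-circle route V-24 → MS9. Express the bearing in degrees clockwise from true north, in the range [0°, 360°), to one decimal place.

317.2°

V-24: φ = +49.22806°, λ = +87.14417°
MS9: φ = +53.00556°, λ = +81.10306°
Δλ = -6.0411°
y = sin Δλ · cos φ₂ = -0.063328
x = cos φ₁ sin φ₂ − sin φ₁ cos φ₂ cos Δλ = 0.068413
θ = atan2(y, x) = -42.7897° → 317.2103° (mod 360°)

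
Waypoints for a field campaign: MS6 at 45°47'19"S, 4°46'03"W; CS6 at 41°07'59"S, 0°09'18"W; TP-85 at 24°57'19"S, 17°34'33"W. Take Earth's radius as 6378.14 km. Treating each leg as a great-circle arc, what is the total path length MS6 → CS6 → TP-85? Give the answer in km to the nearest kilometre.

MS6: φ = -45.78861°, λ = -4.76750°
CS6: φ = -41.13306°, λ = -0.15500°
TP-85: φ = -24.95528°, λ = -17.57583°
MS6→CS6: c = 0.100045 rad, d = 638.10 km
CS6→TP-85: c = 0.378879 rad, d = 2416.54 km
Total = 638.10 + 2416.54 = 3054.64 km

3055 km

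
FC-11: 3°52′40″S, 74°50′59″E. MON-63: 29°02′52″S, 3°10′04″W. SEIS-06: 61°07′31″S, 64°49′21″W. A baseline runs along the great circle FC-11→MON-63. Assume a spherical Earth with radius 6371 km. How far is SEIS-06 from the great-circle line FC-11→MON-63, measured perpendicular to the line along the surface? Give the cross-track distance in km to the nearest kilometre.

4388 km

FC-11: φ = -3.87778°, λ = +74.84972°
MON-63: φ = -29.04778°, λ = -3.16778°
SEIS-06: φ = -61.12528°, λ = -64.82250°
δ₁₃ = central angle FC-11→SEIS-06 = 1.883965 rad  (haversine)
θ₁₃ = bearing FC-11→SEIS-06 = 199.177°,  θ₁₂ = bearing FC-11→MON-63 = 241.096°
dₓₜ = R·arcsin(sin δ₁₃ · sin(θ₁₃ − θ₁₂)) = 6371·arcsin(0.95136·sin(-41.919°)) = -4388.145 km
|dₓₜ| = 4388.145 km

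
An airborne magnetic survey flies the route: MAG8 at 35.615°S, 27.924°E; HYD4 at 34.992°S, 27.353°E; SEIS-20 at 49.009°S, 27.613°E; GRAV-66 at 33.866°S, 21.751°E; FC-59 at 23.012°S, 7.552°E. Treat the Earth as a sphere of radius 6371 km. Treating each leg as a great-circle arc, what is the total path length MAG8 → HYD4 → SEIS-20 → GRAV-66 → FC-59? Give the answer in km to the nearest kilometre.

MAG8→HYD4: c = 0.013579 rad, d = 86.51 km
HYD4→SEIS-20: c = 0.244666 rad, d = 1558.76 km
SEIS-20→GRAV-66: c = 0.274987 rad, d = 1751.94 km
GRAV-66→FC-59: c = 0.288184 rad, d = 1836.02 km
Total = 86.51 + 1558.76 + 1751.94 + 1836.02 = 5233.24 km

5233 km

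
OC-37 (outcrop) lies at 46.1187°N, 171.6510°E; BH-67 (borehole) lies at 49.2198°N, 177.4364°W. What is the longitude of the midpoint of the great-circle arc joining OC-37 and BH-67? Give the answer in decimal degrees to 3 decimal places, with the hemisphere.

176.945°E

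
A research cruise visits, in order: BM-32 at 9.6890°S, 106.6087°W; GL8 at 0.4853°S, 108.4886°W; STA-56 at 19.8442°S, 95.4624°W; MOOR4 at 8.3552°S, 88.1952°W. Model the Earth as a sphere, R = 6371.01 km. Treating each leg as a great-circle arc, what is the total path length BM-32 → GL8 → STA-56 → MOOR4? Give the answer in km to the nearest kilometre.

BM-32→GL8: c = 0.163918 rad, d = 1044.33 km
GL8→STA-56: c = 0.404608 rad, d = 2577.76 km
STA-56→MOOR4: c = 0.235117 rad, d = 1497.93 km
Total = 1044.33 + 2577.76 + 1497.93 = 5120.02 km

5120 km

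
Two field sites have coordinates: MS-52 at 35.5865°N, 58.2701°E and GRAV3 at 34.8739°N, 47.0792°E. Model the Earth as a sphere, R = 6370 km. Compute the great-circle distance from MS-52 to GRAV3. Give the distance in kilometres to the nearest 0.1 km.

1018.8 km

Δφ = -0.7126°,  Δλ = -11.1909°
a = sin²(Δφ/2) + cos φ₁ cos φ₂ sin²(Δλ/2) = 0.006382
c = 2·arcsin(√a) = 0.159941 rad = 9.1639°
d = R·c = 6370 × 0.159941 = 1018.8 km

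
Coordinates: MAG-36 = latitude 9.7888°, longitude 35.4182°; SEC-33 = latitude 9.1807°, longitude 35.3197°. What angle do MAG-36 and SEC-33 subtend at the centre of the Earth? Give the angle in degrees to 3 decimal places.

Δφ = -0.6081°,  Δλ = -0.0985°
a = sin²(Δφ/2) + cos φ₁ cos φ₂ sin²(Δλ/2) = 0.000029
c = 2·arcsin(√a) = 0.010748 rad = 0.6158°

0.616°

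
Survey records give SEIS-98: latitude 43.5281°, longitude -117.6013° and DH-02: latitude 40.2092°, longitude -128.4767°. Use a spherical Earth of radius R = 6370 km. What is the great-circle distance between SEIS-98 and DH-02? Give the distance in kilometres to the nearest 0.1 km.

Δφ = -3.3189°,  Δλ = -10.8754°
a = sin²(Δφ/2) + cos φ₁ cos φ₂ sin²(Δλ/2) = 0.005811
c = 2·arcsin(√a) = 0.152607 rad = 8.7437°
d = R·c = 6370 × 0.152607 = 972.1 km

972.1 km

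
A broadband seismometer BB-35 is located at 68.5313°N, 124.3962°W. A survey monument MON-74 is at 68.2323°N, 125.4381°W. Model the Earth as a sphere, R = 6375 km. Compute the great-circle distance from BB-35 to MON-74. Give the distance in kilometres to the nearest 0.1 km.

Δφ = -0.2990°,  Δλ = -1.0419°
a = sin²(Δφ/2) + cos φ₁ cos φ₂ sin²(Δλ/2) = 0.000018
c = 2·arcsin(√a) = 0.008492 rad = 0.4866°
d = R·c = 6375 × 0.008492 = 54.1 km

54.1 km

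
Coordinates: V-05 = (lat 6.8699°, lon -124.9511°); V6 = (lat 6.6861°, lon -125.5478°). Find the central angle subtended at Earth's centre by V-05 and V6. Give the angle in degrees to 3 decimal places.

Δφ = -0.1838°,  Δλ = -0.5967°
a = sin²(Δφ/2) + cos φ₁ cos φ₂ sin²(Δλ/2) = 0.000029
c = 2·arcsin(√a) = 0.010828 rad = 0.6204°

0.620°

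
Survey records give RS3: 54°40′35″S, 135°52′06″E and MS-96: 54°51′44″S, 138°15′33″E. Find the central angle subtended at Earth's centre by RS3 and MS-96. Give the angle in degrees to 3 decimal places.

1.392°

RS3: φ = -54.67639°, λ = +135.86833°
MS-96: φ = -54.86222°, λ = +138.25917°
Δφ = -0.1858°,  Δλ = 2.3908°
a = sin²(Δφ/2) + cos φ₁ cos φ₂ sin²(Δλ/2) = 0.000147
c = 2·arcsin(√a) = 0.024288 rad = 1.3916°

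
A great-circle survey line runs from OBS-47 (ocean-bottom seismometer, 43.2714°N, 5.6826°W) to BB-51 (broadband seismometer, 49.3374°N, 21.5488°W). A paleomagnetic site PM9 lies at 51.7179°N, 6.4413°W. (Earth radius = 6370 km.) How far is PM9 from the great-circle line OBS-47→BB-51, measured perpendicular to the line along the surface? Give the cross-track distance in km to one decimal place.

742.8 km

δ₁₃ = central angle OBS-47→PM9 = 0.147688 rad  (haversine)
θ₁₃ = bearing OBS-47→PM9 = 356.804°,  θ₁₂ = bearing OBS-47→BB-51 = 304.556°
dₓₜ = R·arcsin(sin δ₁₃ · sin(θ₁₃ − θ₁₂)) = 6370·arcsin(0.14715·sin(52.248°)) = 742.825 km
|dₓₜ| = 742.825 km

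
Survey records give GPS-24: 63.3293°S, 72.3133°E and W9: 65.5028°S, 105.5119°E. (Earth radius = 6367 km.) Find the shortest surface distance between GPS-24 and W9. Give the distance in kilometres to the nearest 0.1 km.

Δφ = -2.1735°,  Δλ = 33.1986°
a = sin²(Δφ/2) + cos φ₁ cos φ₂ sin²(Δλ/2) = 0.015549
c = 2·arcsin(√a) = 0.250044 rad = 14.3264°
d = R·c = 6367 × 0.250044 = 1592.0 km

1592.0 km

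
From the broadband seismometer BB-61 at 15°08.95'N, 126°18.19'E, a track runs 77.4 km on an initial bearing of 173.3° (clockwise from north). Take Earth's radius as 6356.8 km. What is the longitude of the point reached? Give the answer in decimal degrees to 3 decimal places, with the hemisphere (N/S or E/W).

126.387°E

BB-61: φ = +15.14917°, λ = +126.30317°
δ = d/R = 77.4/6356.8 = 0.012176 rad
φ₂ = arcsin(sin φ₁ cos δ + cos φ₁ sin δ cos θ)
   = arcsin(0.26133·0.99993 + 0.96525·0.01218·-0.99317) = 14.45629°
λ₂ = λ₁ + atan2(sin θ sin δ cos φ₁, cos δ − sin φ₁ sin φ₂) = 126.38722°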